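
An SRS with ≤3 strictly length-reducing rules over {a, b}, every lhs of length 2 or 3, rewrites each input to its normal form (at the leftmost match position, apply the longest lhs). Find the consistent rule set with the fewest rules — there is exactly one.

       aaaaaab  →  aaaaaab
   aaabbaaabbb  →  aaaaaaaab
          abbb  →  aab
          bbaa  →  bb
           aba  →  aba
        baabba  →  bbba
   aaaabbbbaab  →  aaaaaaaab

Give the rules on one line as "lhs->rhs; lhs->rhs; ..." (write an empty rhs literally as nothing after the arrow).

abb->aa; baa->b

  | aaaaaab
  | aaabbaaabbb => aaaaaaabbb => aaaaaaaab
  | abbb => aab
  | bbaa => bb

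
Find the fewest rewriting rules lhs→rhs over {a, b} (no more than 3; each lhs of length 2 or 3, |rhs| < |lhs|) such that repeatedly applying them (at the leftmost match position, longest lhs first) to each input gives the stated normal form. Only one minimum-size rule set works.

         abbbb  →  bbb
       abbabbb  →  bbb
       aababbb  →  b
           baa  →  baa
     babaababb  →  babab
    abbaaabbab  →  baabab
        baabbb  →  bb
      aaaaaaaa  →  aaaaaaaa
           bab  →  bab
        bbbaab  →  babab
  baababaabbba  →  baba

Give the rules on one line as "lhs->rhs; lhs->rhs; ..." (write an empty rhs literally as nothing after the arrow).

  | abbbb => bbb
  | abbabbb => babbb => bbb
  | aababbb => aabbb => abb => b
  | baa

abb->b; bba->ab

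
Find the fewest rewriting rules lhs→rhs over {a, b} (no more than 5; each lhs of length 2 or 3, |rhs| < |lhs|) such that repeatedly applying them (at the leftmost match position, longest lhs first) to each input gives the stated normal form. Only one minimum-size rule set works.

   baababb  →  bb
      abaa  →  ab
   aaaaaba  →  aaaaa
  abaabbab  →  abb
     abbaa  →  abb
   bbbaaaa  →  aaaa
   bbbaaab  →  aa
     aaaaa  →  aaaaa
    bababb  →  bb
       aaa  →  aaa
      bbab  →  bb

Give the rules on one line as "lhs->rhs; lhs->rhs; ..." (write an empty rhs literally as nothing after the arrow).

aab->a; ba->b; bab->b; bbb->

  | baababb => bababb => babb => bb
  | abaa => aba => ab
  | aaaaaba => aaaaa
  | abaabbab => ababbab => abbab => abb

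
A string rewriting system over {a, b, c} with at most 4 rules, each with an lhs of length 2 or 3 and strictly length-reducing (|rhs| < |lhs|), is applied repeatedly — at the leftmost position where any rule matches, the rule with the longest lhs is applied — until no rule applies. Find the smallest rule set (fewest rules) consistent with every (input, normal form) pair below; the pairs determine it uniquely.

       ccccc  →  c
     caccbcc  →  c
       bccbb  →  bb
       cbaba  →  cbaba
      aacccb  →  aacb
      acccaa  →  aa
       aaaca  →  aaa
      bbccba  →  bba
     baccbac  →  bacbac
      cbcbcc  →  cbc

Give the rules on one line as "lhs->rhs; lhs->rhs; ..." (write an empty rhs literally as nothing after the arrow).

  | ccccc => cccc => ccc => cc => c
  | caccbcc => ccbcc => cbcc => c
  | bccbb => bb
  | cbaba

bcc->; ca->; cc->c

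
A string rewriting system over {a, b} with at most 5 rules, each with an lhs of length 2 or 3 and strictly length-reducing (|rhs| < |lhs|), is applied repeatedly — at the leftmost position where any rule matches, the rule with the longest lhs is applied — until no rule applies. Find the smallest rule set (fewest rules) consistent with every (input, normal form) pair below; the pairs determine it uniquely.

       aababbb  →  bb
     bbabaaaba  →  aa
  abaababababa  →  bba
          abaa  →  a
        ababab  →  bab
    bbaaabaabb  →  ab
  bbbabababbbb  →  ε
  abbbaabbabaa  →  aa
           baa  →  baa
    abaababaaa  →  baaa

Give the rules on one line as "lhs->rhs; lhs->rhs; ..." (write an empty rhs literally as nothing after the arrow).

aab->ba; aba->; abb->; bbb->

  | aababbb => baabbb => bbabb => bb
  | bbabaaaba => bbaaba => bbbaa => aa
  | abaababababa => ababababa => bababa => bba
  | abaa => a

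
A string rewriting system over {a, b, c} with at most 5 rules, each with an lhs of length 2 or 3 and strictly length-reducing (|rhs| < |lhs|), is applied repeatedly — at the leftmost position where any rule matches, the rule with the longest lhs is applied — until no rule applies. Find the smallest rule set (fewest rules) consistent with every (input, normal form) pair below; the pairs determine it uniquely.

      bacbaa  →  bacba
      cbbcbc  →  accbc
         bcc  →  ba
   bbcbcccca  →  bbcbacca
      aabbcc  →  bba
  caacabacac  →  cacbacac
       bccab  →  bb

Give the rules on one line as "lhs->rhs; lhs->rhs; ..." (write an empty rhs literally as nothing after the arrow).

  | bacbaa => bacba
  | cbbcbc => accbc
  | bcc => ba
  | bbcbcccca => bbcbacca

aa->a; ab->b; bcc->ba; cbb->ac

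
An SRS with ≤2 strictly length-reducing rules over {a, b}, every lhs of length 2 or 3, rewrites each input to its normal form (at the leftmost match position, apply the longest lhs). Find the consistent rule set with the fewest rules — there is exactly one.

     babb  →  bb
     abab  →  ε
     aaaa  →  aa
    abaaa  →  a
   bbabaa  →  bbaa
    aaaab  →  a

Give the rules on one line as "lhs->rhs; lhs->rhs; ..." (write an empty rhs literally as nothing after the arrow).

aaa->a; ab->

  | babb => bb
  | abab => ab => ε
  | aaaa => aa
  | abaaa => aaa => a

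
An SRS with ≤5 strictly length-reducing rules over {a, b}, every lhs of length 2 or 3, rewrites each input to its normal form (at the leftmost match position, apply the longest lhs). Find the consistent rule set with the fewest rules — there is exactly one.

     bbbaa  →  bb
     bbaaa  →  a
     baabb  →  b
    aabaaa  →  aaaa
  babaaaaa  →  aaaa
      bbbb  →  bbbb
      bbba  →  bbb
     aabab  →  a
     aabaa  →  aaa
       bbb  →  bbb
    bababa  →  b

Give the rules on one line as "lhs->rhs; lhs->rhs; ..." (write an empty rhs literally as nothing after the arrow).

ab->; ba->b; baa->a; bab->b

  | bbbaa => bba => bb
  | bbaaa => baa => a
  | baabb => abb => b
  | aabaaa => aaaa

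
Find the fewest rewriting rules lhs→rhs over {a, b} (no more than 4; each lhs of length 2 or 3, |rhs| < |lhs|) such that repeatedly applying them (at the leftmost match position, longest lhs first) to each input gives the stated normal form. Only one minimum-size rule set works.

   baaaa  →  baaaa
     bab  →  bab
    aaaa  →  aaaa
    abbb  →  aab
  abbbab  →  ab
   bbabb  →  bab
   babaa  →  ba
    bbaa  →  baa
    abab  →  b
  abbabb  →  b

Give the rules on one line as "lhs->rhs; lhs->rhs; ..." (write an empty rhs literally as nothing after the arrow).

  | baaaa
  | bab
  | aaaa
  | abbb => aab

aba->; bb->b; bbb->ab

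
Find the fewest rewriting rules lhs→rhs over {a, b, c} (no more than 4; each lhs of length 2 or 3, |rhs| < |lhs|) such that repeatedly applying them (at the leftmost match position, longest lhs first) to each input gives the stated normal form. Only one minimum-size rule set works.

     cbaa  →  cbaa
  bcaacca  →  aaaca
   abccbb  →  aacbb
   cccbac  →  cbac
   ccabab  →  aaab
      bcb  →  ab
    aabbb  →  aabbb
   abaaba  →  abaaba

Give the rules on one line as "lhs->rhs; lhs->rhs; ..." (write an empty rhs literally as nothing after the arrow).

bc->a; cab->aa; cc->c

  | cbaa
  | bcaacca => aaacca => aaaca
  | abccbb => aacbb
  | cccbac => ccbac => cbac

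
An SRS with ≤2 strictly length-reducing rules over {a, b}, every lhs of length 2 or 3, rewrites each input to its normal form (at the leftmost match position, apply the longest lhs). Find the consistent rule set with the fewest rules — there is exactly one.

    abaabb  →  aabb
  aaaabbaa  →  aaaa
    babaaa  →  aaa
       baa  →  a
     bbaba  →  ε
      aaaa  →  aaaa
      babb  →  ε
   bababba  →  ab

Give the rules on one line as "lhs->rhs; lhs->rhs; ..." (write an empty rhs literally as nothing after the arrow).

ba->; bab->ba

  | abaabb => aabb
  | aaaabbaa => aaaaba => aaaa
  | babaaa => baaaa => aaa
  | baa => a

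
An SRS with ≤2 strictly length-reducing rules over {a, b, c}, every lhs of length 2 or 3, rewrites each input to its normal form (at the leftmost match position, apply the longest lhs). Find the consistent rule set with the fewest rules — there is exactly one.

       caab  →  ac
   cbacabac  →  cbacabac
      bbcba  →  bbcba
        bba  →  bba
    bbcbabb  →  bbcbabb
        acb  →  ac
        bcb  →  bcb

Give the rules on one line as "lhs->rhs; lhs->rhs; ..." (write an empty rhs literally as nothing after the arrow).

acb->ac; caa->ac

  | caab => acb => ac
  | cbacabac
  | bbcba
  | bba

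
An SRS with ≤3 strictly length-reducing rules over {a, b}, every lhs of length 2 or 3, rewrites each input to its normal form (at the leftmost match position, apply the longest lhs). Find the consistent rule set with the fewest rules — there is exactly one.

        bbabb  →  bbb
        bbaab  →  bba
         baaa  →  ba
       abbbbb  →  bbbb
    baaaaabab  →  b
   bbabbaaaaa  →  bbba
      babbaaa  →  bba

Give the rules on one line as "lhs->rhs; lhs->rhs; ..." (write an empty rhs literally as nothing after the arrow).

aaa->a; ab->

  | bbabb => bbb
  | bbaab => bba
  | baaa => ba
  | abbbbb => bbbb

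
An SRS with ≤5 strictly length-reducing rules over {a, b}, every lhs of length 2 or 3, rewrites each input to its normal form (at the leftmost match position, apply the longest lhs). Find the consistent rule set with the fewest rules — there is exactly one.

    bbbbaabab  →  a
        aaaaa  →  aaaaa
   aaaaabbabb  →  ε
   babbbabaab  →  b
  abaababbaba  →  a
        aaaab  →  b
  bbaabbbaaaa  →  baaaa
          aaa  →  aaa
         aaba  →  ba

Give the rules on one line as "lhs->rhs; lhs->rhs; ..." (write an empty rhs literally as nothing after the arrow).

aab->bb; ab->; bab->a; bb->b

  | bbbbaabab => bbbaabab => bbaabab => baabab => bbbab => bbab => bab => a
  | aaaaa
  | aaaaabbabb => aaabbbabb => abbbbabb => bbbabb => bbabb => babb => ab => ε
  | babbbabaab => abbabaab => babaab => aaab => abb => b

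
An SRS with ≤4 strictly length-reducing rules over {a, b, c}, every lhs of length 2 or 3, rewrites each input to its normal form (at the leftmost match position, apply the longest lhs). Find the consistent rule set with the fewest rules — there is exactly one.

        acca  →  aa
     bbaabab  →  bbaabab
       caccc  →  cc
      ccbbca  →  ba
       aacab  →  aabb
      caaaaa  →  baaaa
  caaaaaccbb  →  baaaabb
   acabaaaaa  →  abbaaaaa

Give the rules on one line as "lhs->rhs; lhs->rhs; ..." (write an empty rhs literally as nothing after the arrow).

bc->; ca->b; cb->a

  | acca => acb => aa
  | bbaabab
  | caccc => bccc => cc
  | ccbbca => cabca => bbca => ba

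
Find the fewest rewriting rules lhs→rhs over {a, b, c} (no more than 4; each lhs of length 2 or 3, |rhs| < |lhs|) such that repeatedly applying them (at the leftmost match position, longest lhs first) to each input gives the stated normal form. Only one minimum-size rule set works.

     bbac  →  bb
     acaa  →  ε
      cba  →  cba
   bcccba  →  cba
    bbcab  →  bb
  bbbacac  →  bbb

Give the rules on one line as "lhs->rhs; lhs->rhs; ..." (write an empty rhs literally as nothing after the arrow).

aa->; ac->; bc->a

  | bbac => bb
  | acaa => aa => ε
  | cba
  | bcccba => accba => cba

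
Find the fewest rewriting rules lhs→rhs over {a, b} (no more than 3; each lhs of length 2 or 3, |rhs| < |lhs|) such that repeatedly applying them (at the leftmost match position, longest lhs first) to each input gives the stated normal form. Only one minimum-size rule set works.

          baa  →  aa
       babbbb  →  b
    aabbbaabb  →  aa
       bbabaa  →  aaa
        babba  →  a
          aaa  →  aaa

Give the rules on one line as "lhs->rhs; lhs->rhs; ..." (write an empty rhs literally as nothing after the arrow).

  | baa => aa
  | babbbb => abbbb => bb => b
  | aabbbaabb => abaabb => aaabb => aa
  | bbabaa => babaa => abaa => aaa

abb->; ba->a; bb->b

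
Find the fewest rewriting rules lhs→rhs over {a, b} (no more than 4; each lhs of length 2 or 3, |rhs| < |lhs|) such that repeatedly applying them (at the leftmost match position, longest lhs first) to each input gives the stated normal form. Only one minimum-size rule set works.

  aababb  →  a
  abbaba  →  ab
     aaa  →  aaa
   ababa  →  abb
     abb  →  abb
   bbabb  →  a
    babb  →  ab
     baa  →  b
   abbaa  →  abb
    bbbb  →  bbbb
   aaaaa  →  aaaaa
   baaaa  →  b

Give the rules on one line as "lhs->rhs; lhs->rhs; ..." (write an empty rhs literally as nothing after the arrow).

  | aababb => bbabb => bab => a
  | abbaba => abaa => aba => ab
  | aaa
  | ababa => abba => abb

aab->bb; aba->ab; ba->b; bab->a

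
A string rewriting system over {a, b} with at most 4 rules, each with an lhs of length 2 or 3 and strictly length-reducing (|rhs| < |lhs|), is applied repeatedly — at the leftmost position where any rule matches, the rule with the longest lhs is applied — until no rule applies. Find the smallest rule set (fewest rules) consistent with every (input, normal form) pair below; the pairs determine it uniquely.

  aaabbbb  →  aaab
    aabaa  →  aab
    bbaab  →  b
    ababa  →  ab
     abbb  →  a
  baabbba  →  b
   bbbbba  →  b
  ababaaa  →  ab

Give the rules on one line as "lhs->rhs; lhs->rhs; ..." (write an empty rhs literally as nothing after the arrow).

ba->b; bb->b; bbb->

  | aaabbbb => aaab
  | aabaa => aaba => aab
  | bbaab => baab => bab => bb => b
  | ababa => abba => aba => ab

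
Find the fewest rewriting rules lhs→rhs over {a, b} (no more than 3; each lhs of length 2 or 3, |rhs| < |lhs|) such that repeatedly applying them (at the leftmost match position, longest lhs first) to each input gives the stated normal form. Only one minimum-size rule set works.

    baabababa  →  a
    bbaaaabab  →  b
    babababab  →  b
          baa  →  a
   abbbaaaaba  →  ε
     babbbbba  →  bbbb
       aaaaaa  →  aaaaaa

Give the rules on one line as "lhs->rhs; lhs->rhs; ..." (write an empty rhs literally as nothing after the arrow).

aab->b; ba->

  | baabababa => abababa => ababa => aba => a
  | bbaaaabab => baaabab => aabab => bab => b
  | babababab => bababab => babab => bab => b
  | baa => a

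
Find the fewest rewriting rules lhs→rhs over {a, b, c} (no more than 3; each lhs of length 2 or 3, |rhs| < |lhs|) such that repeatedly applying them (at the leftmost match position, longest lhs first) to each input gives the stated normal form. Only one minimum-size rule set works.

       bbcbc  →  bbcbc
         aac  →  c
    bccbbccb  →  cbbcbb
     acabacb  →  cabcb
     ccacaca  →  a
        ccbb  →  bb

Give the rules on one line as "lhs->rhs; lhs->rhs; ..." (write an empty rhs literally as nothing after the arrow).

  | bbcbc
  | aac => ac => c
  | bccbbccb => cbbbccb => cbbcbb
  | acabacb => cabacb => cabcb

ac->c; bcc->cb; cc->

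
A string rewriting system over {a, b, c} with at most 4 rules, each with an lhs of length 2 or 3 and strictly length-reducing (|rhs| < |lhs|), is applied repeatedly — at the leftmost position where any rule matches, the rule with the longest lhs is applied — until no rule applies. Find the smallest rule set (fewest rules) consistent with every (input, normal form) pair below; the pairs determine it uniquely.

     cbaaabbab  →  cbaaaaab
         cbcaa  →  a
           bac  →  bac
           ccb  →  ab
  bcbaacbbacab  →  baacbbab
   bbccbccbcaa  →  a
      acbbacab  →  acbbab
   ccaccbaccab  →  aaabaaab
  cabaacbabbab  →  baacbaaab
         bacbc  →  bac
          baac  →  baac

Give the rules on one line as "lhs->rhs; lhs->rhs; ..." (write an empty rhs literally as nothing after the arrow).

abb->aa; bc->; ca->; cc->a

  | cbaaabbab => cbaaaaab
  | cbcaa => caa => a
  | bac
  | ccb => ab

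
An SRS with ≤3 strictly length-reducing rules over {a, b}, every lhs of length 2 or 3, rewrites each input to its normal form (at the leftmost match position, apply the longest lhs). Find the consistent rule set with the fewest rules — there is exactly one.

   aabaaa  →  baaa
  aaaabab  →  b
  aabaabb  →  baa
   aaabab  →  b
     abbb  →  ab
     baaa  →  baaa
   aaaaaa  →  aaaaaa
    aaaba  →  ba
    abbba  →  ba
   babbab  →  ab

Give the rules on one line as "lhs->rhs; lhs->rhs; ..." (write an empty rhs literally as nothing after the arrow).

  | aabaaa => abaaa => baaa
  | aaaabab => aaabab => aabab => abab => bab => b
  | aabaabb => abaabb => baabb => baa
  | aaabab => aabab => abab => bab => b

aba->ba; bab->b; bb->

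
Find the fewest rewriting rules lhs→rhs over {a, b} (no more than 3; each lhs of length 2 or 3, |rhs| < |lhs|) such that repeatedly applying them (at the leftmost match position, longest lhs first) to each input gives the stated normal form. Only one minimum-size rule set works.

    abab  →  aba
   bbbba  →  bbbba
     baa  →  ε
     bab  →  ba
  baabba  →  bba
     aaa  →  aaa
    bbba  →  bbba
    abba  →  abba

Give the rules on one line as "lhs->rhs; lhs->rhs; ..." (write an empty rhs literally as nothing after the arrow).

  | abab => aba
  | bbbba
  | baa => ε
  | bab => ba

baa->; bab->ba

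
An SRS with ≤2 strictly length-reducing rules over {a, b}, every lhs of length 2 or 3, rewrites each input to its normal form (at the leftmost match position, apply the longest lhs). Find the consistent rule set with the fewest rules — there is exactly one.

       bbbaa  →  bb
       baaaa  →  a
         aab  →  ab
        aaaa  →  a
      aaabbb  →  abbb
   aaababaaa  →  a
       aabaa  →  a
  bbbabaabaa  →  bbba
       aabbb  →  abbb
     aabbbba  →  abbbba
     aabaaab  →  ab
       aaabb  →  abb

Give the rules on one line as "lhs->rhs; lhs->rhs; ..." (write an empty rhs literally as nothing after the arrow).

  | bbbaa => bb
  | baaaa => aa => a
  | aab => ab
  | aaaa => aaa => aa => a

aa->a; baa->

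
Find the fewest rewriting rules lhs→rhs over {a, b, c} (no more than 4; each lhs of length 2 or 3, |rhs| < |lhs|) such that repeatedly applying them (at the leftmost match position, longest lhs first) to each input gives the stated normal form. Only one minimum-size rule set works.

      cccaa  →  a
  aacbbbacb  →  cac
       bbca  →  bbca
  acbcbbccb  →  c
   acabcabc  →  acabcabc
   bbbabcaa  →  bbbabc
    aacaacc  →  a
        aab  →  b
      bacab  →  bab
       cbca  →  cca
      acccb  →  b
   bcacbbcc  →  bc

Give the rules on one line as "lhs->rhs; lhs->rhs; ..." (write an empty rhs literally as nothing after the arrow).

aa->; bac->b; cb->c; ccc->a

  | cccaa => aaa => a
  | aacbbbacb => cbbbacb => cbbacb => cbacb => cacb => cac
  | bbca
  | acbcbbccb => accbbccb => accbccb => accccb => aacb => cb => c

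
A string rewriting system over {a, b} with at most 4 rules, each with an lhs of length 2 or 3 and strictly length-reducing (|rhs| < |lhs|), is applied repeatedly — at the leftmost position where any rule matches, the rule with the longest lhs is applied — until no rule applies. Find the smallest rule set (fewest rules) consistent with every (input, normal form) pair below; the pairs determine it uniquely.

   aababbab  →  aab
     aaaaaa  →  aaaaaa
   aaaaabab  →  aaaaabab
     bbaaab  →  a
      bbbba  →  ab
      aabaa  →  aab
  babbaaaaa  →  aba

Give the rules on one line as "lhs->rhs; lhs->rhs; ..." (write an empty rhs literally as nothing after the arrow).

  | aababbab => aabaabb => aabbb => aab
  | aaaaaa
  | aaaaabab
  | bbaaab => abaab => abb => a

baa->b; bb->; bba->ab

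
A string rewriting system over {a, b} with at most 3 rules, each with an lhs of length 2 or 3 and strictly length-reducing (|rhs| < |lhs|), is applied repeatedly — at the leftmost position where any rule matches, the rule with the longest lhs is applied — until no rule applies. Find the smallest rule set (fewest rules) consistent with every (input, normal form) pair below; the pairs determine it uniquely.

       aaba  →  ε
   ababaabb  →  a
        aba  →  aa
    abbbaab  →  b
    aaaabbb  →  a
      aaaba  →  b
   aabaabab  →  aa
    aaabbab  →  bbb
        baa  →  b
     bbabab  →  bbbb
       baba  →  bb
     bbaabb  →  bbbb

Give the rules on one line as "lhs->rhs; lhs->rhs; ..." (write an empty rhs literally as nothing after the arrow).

  | aaba => aaa => ε
  | ababaabb => aabaabb => aaaabb => abb => ab => a
  | aba => aa
  | abbbaab => abbaab => abaab => aaab => b

aaa->; ab->a; ba->b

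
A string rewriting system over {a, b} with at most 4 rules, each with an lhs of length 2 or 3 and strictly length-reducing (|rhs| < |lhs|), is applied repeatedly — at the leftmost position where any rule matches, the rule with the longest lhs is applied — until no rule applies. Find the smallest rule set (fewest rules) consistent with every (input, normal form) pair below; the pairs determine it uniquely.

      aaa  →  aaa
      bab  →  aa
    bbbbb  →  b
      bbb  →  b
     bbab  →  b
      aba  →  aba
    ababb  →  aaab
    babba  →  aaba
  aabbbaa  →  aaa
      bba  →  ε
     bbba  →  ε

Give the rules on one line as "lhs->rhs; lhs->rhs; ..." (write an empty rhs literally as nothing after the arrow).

  | aaa
  | bab => aa
  | bbbbb => bbbb => bbb => bb => b
  | bbb => bb => b

bab->aa; bb->b; bba->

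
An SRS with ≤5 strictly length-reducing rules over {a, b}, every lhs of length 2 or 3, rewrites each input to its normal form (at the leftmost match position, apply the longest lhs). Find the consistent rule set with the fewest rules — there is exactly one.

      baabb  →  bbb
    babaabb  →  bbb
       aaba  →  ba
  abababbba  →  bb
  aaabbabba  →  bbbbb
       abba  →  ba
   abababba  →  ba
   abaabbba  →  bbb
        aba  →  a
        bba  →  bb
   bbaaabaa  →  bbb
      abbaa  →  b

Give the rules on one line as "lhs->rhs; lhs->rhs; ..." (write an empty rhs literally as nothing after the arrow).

aa->; aaa->b; ab->; bba->bb

  | baabb => bbb
  | babaabb => baabb => bbb
  | aaba => ba
  | abababbba => ababbba => abbba => bba => bb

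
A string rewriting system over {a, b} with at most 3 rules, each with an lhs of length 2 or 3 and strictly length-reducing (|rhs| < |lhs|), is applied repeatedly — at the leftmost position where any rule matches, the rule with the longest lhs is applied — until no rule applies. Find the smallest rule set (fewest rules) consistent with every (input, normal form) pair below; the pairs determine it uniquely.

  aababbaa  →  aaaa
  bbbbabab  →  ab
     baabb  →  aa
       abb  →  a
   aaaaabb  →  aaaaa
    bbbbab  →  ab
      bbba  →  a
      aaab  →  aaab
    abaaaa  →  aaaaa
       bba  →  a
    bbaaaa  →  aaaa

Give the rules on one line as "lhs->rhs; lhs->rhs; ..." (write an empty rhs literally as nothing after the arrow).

ba->a; bab->b; bb->

  | aababbaa => aabbaa => aaaa
  | bbbbabab => bbabab => abab => ab
  | baabb => aabb => aa
  | abb => a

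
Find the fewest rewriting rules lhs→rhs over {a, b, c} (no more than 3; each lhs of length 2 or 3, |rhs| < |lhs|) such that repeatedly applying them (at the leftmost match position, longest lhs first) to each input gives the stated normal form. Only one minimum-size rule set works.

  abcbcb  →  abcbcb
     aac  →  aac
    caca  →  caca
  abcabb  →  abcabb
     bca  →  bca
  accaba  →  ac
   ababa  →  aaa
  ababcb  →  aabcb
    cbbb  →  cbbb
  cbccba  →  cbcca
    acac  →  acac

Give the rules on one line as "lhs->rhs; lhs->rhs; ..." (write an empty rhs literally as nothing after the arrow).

  | abcbcb
  | aac
  | caca
  | abcabb

ba->a; caa->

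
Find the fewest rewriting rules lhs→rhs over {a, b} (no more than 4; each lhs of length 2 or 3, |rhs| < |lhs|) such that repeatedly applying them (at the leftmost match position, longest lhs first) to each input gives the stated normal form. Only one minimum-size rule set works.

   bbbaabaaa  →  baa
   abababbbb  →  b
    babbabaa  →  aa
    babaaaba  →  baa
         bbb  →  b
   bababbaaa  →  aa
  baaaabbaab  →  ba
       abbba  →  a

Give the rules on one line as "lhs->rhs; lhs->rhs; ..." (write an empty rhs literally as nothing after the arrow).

aaa->aa; ab->; bb->

  | bbbaabaaa => baabaaa => baaaa => baaa => baa
  | abababbbb => ababbbb => abbbb => bbb => b
  | babbabaa => bbabaa => abaa => aa
  | babaaaba => baaaba => baaba => baa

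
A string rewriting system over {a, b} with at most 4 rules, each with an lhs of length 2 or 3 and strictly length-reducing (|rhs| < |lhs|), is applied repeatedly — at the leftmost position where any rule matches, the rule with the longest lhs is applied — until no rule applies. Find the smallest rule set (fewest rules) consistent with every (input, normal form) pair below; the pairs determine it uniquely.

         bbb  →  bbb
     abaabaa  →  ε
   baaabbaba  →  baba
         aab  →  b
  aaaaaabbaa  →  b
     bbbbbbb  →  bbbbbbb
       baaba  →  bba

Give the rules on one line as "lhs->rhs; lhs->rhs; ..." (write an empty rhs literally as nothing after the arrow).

  | bbb
  | abaabaa => abbaa => aa => ε
  | baaabbaba => babbaba => baba
  | aab => b

aa->; aaa->b; abb->; baa->b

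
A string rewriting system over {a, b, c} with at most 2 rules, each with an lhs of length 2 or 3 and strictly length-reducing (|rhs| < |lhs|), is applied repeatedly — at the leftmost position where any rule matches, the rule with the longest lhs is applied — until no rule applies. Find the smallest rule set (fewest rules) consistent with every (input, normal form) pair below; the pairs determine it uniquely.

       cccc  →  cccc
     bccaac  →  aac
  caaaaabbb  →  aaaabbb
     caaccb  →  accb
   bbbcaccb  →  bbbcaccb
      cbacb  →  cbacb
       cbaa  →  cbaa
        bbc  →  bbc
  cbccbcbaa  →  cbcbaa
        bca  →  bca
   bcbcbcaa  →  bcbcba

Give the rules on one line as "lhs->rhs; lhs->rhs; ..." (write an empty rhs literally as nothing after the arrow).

bcc->; caa->a

  | cccc
  | bccaac => aac
  | caaaaabbb => aaaabbb
  | caaccb => accb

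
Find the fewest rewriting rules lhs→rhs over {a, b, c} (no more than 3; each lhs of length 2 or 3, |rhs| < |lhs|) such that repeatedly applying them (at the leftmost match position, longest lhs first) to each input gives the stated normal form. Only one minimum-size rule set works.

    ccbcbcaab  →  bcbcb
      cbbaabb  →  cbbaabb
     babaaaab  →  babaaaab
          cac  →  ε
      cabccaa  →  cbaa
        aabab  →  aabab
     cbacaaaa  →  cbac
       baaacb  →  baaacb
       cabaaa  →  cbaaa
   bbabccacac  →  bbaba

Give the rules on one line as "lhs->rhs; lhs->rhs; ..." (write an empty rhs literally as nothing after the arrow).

  | ccbcbcaab => bcbcaab => bcbcab => bcbcb
  | cbbaabb
  | babaaaab
  | cac => cc => ε

ca->c; cc->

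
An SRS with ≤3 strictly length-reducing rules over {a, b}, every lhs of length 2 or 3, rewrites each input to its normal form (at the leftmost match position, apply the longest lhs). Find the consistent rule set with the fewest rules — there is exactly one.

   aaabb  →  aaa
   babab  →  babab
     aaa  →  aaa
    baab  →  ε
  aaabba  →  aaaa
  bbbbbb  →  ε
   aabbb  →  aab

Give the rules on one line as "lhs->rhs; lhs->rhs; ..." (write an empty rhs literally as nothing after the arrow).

baa->b; bb->

  | aaabb => aaa
  | babab
  | aaa
  | baab => bb => ε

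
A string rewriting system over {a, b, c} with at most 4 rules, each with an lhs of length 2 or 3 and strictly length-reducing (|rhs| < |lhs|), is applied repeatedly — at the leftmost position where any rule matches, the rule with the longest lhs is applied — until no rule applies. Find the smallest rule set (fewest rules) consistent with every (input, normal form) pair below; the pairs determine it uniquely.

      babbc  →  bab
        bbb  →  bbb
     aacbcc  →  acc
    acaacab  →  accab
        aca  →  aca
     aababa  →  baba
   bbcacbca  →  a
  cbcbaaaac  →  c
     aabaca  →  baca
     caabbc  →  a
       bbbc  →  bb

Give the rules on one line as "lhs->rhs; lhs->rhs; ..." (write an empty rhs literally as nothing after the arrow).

  | babbc => bab
  | bbb
  | aacbcc => cbcc => acc
  | acaacab => accab

aa->; bc->; cb->a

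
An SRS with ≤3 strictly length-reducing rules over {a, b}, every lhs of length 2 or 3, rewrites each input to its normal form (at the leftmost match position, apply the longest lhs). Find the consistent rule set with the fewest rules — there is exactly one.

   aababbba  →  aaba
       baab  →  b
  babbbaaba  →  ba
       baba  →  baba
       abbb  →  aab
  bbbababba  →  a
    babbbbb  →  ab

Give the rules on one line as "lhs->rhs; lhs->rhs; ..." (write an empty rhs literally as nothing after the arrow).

baa->; bb->a

  | aababbba => aabaaba => aaba
  | baab => b
  | babbbaaba => baabaaba => baaba => ba
  | baba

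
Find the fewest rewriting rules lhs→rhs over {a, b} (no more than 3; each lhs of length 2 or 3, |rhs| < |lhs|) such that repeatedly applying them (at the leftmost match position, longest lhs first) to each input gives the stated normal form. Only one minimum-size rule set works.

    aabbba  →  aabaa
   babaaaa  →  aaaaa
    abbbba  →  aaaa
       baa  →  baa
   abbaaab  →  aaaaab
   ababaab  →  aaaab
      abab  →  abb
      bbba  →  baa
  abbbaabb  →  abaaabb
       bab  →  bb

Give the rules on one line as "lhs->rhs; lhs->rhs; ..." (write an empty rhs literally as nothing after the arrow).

  | aabbba => aabaa
  | babaaaa => bbaaaa => aaaaa
  | abbbba => abbaa => aaaa
  | baa

bab->bb; bba->aa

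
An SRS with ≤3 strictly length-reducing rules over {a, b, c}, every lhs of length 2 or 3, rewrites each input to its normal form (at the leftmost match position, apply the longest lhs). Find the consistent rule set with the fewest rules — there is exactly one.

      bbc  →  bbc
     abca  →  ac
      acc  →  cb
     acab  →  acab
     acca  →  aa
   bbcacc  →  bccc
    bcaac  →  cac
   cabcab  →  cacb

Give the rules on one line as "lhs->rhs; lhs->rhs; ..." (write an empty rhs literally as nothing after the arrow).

  | bbc
  | abca => ac
  | acc => cb
  | acab

acc->cb; bca->c; cba->aa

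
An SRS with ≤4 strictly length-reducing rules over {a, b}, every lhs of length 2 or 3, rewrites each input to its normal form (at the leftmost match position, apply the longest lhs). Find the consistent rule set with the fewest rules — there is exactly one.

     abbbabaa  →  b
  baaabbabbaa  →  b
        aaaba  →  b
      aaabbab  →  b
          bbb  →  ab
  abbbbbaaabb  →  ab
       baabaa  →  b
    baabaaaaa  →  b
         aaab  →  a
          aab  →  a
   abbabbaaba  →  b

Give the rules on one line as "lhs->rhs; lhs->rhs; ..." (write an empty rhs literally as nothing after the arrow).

aa->b; ba->b; bb->a

  | abbbabaa => aababaa => bbabaa => aabaa => bbaa => aaa => ba => b
  | baaabbabbaa => baabbabbaa => babbabbaa => bbbabbaa => ababbaa => abbbaa => aabaa => bbaa => aaa => ba => b
  | aaaba => baba => bba => aa => b
  | aaabbab => babbab => bbbab => abab => abb => aa => b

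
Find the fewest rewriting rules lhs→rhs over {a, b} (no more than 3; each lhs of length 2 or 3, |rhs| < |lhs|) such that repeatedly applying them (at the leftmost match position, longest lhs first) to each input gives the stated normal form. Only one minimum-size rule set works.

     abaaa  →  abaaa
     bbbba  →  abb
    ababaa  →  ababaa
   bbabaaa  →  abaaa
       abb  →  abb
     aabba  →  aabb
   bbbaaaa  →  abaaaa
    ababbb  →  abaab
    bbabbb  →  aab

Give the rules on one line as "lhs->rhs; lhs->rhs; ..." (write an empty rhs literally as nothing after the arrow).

  | abaaa
  | bbbba => abba => abb
  | ababaa
  | bbabaaa => bbbaaa => abaaa

bba->bb; bbb->ab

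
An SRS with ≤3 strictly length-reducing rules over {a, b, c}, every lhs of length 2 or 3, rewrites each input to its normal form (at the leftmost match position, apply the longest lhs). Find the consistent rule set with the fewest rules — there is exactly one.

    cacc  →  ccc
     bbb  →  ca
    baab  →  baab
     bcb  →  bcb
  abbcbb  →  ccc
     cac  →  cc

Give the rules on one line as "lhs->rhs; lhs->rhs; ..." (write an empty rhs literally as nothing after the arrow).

  | cacc => ccc
  | bbb => ca
  | baab
  | bcb

ac->c; bb->c; bbb->ca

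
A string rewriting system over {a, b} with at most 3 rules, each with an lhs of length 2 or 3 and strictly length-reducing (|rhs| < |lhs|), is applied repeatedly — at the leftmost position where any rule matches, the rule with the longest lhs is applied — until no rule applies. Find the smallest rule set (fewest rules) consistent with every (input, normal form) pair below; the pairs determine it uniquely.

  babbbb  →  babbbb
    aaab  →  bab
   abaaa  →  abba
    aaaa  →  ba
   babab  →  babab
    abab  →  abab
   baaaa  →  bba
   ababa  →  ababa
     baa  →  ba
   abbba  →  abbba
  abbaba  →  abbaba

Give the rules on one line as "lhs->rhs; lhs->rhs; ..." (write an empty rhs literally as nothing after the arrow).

aa->a; aaa->ba

  | babbbb
  | aaab => bab
  | abaaa => abba
  | aaaa => baa => ba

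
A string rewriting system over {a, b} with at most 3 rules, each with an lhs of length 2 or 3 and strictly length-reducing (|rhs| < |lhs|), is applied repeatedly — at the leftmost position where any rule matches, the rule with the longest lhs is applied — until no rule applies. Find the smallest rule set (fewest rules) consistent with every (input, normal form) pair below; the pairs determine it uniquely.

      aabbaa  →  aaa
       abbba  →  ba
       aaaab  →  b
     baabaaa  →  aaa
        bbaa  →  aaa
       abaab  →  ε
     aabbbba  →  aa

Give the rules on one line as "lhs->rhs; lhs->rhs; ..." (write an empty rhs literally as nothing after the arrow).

ab->b; bab->; bb->a

  | aabbaa => abbaa => bbaa => aaa
  | abbba => bbba => aba => ba
  | aaaab => aaab => aab => ab => b
  | baabaaa => babaaa => aaa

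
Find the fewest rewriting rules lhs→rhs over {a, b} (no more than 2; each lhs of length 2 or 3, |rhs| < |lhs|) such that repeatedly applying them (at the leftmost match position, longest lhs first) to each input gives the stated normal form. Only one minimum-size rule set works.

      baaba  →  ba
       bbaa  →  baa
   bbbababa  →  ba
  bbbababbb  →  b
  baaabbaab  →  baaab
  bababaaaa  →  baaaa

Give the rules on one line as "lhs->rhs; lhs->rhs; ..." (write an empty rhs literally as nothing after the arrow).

  | baaba => ba
  | bbaa => baa
  | bbbababa => bbababa => bababa => bba => ba
  | bbbababbb => bbababbb => bababbb => bbbb => bbb => bb => b

aba->; bb->b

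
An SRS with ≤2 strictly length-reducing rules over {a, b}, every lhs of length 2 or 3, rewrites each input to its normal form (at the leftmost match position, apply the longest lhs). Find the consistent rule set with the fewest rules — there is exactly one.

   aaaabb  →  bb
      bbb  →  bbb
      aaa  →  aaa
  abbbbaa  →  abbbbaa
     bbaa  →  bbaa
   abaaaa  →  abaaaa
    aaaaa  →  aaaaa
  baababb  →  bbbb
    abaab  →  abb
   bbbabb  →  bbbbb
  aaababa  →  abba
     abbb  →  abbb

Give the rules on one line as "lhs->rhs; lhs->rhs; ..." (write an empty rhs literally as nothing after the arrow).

  | aaaabb => aabb => bb
  | bbb
  | aaa
  | abbbbaa

aab->b; bab->bb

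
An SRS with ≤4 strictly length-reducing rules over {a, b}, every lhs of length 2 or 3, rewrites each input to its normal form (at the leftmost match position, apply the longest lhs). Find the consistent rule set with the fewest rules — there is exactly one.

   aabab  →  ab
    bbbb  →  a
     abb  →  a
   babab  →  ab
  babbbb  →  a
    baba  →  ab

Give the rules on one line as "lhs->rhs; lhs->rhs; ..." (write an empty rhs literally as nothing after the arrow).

  | aabab => abab => aab => ab
  | bbbb => abb => aa => a
  | abb => aa => a
  | babab => abab => aab => ab

aa->a; ba->b; bab->ab; bb->a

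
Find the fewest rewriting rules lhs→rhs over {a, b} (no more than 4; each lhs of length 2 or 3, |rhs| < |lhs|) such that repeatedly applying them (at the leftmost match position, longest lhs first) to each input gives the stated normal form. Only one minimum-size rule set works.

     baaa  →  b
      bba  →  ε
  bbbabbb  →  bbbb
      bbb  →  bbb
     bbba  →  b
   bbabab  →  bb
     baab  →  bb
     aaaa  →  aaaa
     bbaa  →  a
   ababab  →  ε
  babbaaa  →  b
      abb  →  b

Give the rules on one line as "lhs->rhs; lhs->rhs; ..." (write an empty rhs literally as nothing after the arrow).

ab->; ba->b; bba->

  | baaa => baa => ba => b
  | bba => ε
  | bbbabbb => bbbb
  | bbb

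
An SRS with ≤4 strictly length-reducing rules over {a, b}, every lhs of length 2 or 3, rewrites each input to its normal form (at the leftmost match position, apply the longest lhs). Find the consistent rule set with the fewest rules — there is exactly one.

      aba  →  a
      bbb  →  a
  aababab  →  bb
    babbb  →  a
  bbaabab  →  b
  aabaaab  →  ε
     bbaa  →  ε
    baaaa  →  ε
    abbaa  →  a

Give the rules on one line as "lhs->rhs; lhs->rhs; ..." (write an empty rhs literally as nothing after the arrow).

  | aba => a
  | bbb => a
  | aababab => bbabab => bbab => bb
  | babbb => bbb => a

aa->b; ab->; ba->; bbb->a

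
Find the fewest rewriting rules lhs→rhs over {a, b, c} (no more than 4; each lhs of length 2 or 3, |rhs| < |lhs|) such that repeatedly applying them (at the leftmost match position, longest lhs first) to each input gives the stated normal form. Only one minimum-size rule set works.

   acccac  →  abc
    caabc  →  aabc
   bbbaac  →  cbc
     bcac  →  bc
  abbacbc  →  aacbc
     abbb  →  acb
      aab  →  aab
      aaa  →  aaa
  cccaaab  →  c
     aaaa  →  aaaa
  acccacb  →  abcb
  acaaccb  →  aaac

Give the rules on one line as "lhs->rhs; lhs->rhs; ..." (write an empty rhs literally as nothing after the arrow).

  | acccac => abcac => abac => abc
  | caabc => aabc
  | bbbaac => cbaac => cbac => cbc
  | bcac => bac => bc

ba->b; bb->c; ca->a; cc->b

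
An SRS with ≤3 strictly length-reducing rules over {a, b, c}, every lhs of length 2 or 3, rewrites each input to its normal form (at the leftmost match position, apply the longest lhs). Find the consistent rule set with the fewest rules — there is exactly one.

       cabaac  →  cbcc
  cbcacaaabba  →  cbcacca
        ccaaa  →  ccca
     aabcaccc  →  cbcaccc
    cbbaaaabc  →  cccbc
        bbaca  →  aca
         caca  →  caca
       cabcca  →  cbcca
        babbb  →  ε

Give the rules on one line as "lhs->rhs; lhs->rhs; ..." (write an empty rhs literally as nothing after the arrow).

  | cabaac => cbaac => cbcc
  | cbcacaaabba => cbcaccabba => cbcaccbba => cbcacca
  | ccaaa => ccca
  | aabcaccc => cbcaccc

aa->c; ab->b; bb->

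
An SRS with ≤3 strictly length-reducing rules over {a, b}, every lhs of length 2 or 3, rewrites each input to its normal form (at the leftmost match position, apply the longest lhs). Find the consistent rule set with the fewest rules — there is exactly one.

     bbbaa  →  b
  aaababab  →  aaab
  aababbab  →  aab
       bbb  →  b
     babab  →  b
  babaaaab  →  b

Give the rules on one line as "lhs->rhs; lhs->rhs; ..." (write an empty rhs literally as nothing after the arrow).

ba->b; bb->b

  | bbbaa => bbaa => baa => ba => b
  | aaababab => aaabbab => aaabab => aaabb => aaab
  | aababbab => aabbbab => aabbab => aabab => aabb => aab
  | bbb => bb => b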